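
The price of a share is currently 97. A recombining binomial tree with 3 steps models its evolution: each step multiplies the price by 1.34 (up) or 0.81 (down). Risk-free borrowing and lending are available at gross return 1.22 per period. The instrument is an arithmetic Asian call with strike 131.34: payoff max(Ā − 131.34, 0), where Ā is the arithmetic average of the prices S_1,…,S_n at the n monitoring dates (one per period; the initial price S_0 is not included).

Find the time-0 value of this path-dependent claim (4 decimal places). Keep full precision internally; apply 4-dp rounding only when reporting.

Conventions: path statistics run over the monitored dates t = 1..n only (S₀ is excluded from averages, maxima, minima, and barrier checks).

Set p* = 0.7736 (from d < R < u); the path-dependent value is the discounted p*-expectation over all price paths.
Enumerate all 2^3 = 8 price paths (U = up ×1.34, D = down ×0.81); each path with k up-moves has probability p*^k·(1−p*)^(3−k).
DDD: Ā=64.5872, payoff=0.0000, prob=0.011607
UDD: Ā=106.8479, payoff=0.0000, prob=0.039657
DUD: Ā=89.7112, payoff=0.0000, prob=0.039657
UUD: Ā=148.4112, payoff=17.0712, prob=0.135494
DDU: Ā=75.8305, payoff=0.0000, prob=0.039657
UDU: Ā=125.4480, payoff=0.0000, prob=0.135494
DUU: Ā=108.3114, payoff=0.0000, prob=0.135494
UUU: Ā=179.1818, payoff=47.8418, prob=0.462939
Price = Σ prob·payoff / R^3 = 24.460875 / 1.815848 = 13.4708

price = 13.4708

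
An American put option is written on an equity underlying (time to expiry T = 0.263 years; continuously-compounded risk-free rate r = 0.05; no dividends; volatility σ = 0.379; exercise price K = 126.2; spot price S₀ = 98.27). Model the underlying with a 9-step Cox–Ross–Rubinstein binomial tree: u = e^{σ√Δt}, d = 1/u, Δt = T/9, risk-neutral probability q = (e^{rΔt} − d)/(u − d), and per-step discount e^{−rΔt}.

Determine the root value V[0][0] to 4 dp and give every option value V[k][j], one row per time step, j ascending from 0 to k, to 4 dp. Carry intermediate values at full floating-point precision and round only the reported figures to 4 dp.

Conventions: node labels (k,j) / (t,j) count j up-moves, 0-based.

price = 28.2677
tree:
28.2677
34.0949 22.4083
39.8730 28.0565 16.7142
45.2886 34.0949 21.9811 11.3921
50.3645 39.8730 27.9300 15.9789 6.7479
55.1220 45.2886 34.0949 21.5871 10.3066 3.1386
59.5810 50.3645 39.8730 27.9300 15.1820 5.3647 0.8775
63.7603 55.1220 45.2886 34.0949 21.3525 8.9339 1.7405 0.0000
67.6774 59.5810 50.3645 39.8730 27.9300 14.3347 3.4522 0.0000 0.0000
71.3487 63.7603 55.1220 45.2886 34.0949 21.3525 6.8473 0.0000 0.0000 0.0000

params: Δt=0.02922 u=1.06693 d=0.93727 q=0.49509 e^(-rΔt)=0.99854
t_9 payoffs: 71.3487 63.7603 55.1220 45.2886 34.0949 21.3525 6.8473 0.0000 0.0000 0.0000
k=8: node(8,0) S=58.5226 payoff=67.6774 vs cont=67.4931 → 67.6774 [stop]  node(8,1) S=66.6190 payoff=59.5810 vs cont=59.3968 → 59.5810 [stop]  node(8,2) S=75.8355 payoff=50.3645 vs cont=50.1803 → 50.3645 [stop]  node(8,3) S=86.3270 payoff=39.8730 vs cont=39.6887 → 39.8730 [stop]  node(8,4) S=98.2700 payoff=27.9300 vs cont=27.7457 → 27.9300 [stop]  node(8,5) S=111.8653 payoff=14.3347 vs cont=14.1505 → 14.3347 [stop]  node(8,6) S=127.3414 payoff=0.0000 vs cont=3.4522 → 3.4522 [wait]  node(8,7) S=144.9586 payoff=0.0000 vs cont=0.0000 → 0.0000 [wait]  node(8,8) S=165.0130 payoff=0.0000 vs cont=0.0000 → 0.0000 [wait]
k=7: node(7,0) S=62.4397 payoff=63.7603 vs cont=63.5760 → 63.7603 [stop]  node(7,1) S=71.0780 payoff=55.1220 vs cont=54.9377 → 55.1220 [stop]  node(7,2) S=80.9114 payoff=45.2886 vs cont=45.1044 → 45.2886 [stop]  node(7,3) S=92.1051 payoff=34.0949 vs cont=33.9106 → 34.0949 [stop]  node(7,4) S=104.8475 payoff=21.3525 vs cont=21.1682 → 21.3525 [stop]  node(7,5) S=119.3527 payoff=6.8473 vs cont=8.9339 → 8.9339 [wait]  node(7,6) S=135.8647 payoff=0.0000 vs cont=1.7405 → 1.7405 [wait]  node(7,7) S=154.6611 payoff=0.0000 vs cont=0.0000 → 0.0000 [wait]
k=6: node(6,0) S=66.6190 payoff=59.5810 vs cont=59.3968 → 59.5810 [stop]  node(6,1) S=75.8355 payoff=50.3645 vs cont=50.1803 → 50.3645 [stop]  node(6,2) S=86.3270 payoff=39.8730 vs cont=39.6887 → 39.8730 [stop]  node(6,3) S=98.2700 payoff=27.9300 vs cont=27.7457 → 27.9300 [stop]  node(6,4) S=111.8653 payoff=14.3347 vs cont=15.1820 → 15.1820 [wait]  node(6,5) S=127.3414 payoff=0.0000 vs cont=5.3647 → 5.3647 [wait]  node(6,6) S=144.9586 payoff=0.0000 vs cont=0.8775 → 0.8775 [wait]
k=5: node(5,0) S=71.0780 payoff=55.1220 vs cont=54.9377 → 55.1220 [stop]  node(5,1) S=80.9114 payoff=45.2886 vs cont=45.1044 → 45.2886 [stop]  node(5,2) S=92.1051 payoff=34.0949 vs cont=33.9106 → 34.0949 [stop]  node(5,3) S=104.8475 payoff=21.3525 vs cont=21.5871 → 21.5871 [wait]  node(5,4) S=119.3527 payoff=6.8473 vs cont=10.3066 → 10.3066 [wait]  node(5,5) S=135.8647 payoff=0.0000 vs cont=3.1386 → 3.1386 [wait]
k=4: node(4,0) S=75.8355 payoff=50.3645 vs cont=50.1803 → 50.3645 [stop]  node(4,1) S=86.3270 payoff=39.8730 vs cont=39.6887 → 39.8730 [stop]  node(4,2) S=98.2700 payoff=27.9300 vs cont=27.8617 → 27.9300 [stop]  node(4,3) S=111.8653 payoff=14.3347 vs cont=15.9789 → 15.9789 [wait]  node(4,4) S=127.3414 payoff=0.0000 vs cont=6.7479 → 6.7479 [wait]
k=3: node(3,0) S=80.9114 payoff=45.2886 vs cont=45.1044 → 45.2886 [stop]  node(3,1) S=92.1051 payoff=34.0949 vs cont=33.9106 → 34.0949 [stop]  node(3,2) S=104.8475 payoff=21.3525 vs cont=21.9811 → 21.9811 [wait]  node(3,3) S=119.3527 payoff=6.8473 vs cont=11.3921 → 11.3921 [wait]
k=2: node(2,0) S=86.3270 payoff=39.8730 vs cont=39.6887 → 39.8730 [stop]  node(2,1) S=98.2700 payoff=27.9300 vs cont=28.0565 → 28.0565 [wait]  node(2,2) S=111.8653 payoff=14.3347 vs cont=16.7142 → 16.7142 [wait]
k=1: node(1,0) S=92.1051 payoff=34.0949 vs cont=33.9731 → 34.0949 [stop]  node(1,1) S=104.8475 payoff=21.3525 vs cont=22.4083 → 22.4083 [wait]
k=0: node(0,0) S=98.2700 payoff=27.9300 vs cont=28.2677 → 28.2677 [wait]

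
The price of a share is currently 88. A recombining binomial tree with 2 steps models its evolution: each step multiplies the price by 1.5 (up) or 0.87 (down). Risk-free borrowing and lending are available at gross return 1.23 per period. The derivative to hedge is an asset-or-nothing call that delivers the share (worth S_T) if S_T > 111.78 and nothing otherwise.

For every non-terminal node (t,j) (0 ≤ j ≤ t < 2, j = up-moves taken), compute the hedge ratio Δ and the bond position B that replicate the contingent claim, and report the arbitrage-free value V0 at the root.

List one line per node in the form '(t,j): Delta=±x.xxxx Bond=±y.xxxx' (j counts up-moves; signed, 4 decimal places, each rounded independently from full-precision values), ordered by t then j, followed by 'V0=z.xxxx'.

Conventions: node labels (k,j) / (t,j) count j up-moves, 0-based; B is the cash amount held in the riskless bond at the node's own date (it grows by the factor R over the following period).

(0,0): Delta=1.4186 Bond=-44.9247
(1,0): Delta=2.3810 Bond=-128.9338
(1,1): Delta=1.0000 Bond=0.0000
V0=79.9136

No-arbitrage ⇒ martingale measure with p* = (R−d)/(u−d) = 0.5714.
Terminal payoffs: V(2,0)=0.0000, V(2,1)=114.8400, V(2,2)=198.0000
Node (1,0) S=76.5600: V=(p*·114.8400+(1−p*)·0.0000)/1.23=53.3519; Δ=(114.8400−0.0000)/(114.8400−66.6072)=2.3810; B=V−Δ·S=-128.9338
Node (1,1) S=132.0000: V=(p*·198.0000+(1−p*)·114.8400)/1.23=132.0000; Δ=(198.0000−114.8400)/(198.0000−114.8400)=1.0000; B=V−Δ·S=0.0000
Node (0,0) S=88.0000: V=(p*·132.0000+(1−p*)·53.3519)/1.23=79.9136; Δ=(132.0000−53.3519)/(132.0000−76.5600)=1.4186; B=V−Δ·S=-44.9247
As a check, the time-0 holding Δ(0,0)·S0 + B(0,0) comes to 79.9136 — exactly V0.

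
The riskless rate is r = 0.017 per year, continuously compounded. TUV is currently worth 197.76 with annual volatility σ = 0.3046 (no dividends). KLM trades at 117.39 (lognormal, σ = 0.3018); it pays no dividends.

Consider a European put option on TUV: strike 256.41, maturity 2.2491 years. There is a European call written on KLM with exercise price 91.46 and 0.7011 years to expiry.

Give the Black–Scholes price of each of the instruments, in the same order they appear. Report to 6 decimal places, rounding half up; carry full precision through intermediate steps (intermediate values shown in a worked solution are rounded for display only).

[TUV put K=256.41]
σ√T = 0.3046·√2.2491 = 0.456809
d₁ = (ln(S/K) + (r+σ²/2)T) / (σ√T) = (ln(197.76/256.41) + (0.017+0.3046²/2)·2.2491) / 0.456809 = (-0.259724 + 0.142572) / 0.456809 = -0.256457
d₂ = d₁ − σ√T = -0.256457 − 0.456809 = -0.713266
e^{−rT} = 0.962487
N(−d₁) = 0.601201,  N(−d₂) = 0.762159
price = K·e^{−rT}·N(−d₂) − S·N(−d₁) = 188.094286 − 118.893517 = 69.200768
[KLM call K=91.46]
σ√T = 0.3018·√0.7011 = 0.252702
d₁ = (ln(S/K) + (r+σ²/2)T) / (σ√T) = (ln(117.39/91.46) + (0.017+0.3018²/2)·0.7011) / 0.252702 = (0.249600 + 0.043848) / 0.252702 = 1.161240
d₂ = d₁ − σ√T = 1.161240 − 0.252702 = 0.908537
e^{−rT} = 0.988152
N(d₁) = 0.877228,  N(d₂) = 0.818203
price = S·N(d₁) − K·e^{−rT}·N(d₂) = 102.977767 − 73.946211 = 29.031556

price(TUV put K=256.41) = 69.200768
price(KLM call K=91.46) = 29.031556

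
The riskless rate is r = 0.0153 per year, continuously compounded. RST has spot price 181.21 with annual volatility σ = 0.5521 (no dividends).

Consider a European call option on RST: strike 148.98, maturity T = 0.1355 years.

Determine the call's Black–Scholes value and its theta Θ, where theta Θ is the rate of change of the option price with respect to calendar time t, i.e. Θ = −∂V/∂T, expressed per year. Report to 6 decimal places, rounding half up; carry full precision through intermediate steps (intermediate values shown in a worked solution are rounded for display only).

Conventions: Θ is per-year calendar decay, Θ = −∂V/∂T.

σ√T = 0.5521·√0.1355 = 0.203230
d₁ = (ln(S/K) + (r+σ²/2)T) / (σ√T) = (ln(181.21/148.98) + (0.0153+0.5521²/2)·0.1355) / 0.203230 = (0.195845 + 0.022724) / 0.203230 = 1.075476
d₂ = d₁ − σ√T = 1.075476 − 0.203230 = 0.872247
e^{−rT} = 0.997929
N(d₁) = 0.858919,  N(d₂) = 0.808463
Call price V = S·N(d₁) − K·e^{−rT}·N(d₂) = 155.644754 − 120.195383 = 35.449372
φ(d₁) = (1/√(2π))·e^{−d₁²/2} = 0.223742
Θ = −S·φ(d₁)·σ/(2√T) − r·K·e^{−rT}·N(d₂) = −30.405148 − 1.838989 = -32.244138

price = 35.449372
Θ = -32.244138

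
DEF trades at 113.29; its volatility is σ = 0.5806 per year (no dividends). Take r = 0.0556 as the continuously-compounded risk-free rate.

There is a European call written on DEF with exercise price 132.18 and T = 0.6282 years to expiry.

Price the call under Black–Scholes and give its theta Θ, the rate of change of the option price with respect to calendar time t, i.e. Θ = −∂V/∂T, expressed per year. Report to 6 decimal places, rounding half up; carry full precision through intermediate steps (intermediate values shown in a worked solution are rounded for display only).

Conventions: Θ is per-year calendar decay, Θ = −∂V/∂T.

price = 15.464234
Θ = -18.763322

σ√T = 0.5806·√0.6282 = 0.460178
d₁ = (ln(S/K) + (r+σ²/2)T) / (σ√T) = (ln(113.29/132.18) + (0.0556+0.5806²/2)·0.6282) / 0.460178 = (-0.154214 + 0.140810) / 0.460178 = -0.029128
d₂ = d₁ − σ√T = -0.029128 − 0.460178 = -0.489306
e^{−rT} = 0.965675
N(d₁) = 0.488381,  N(d₂) = 0.312313
Call price V = S·N(d₁) − K·e^{−rT}·N(d₂) = 55.328735 − 39.864501 = 15.464234
φ(d₁) = (1/√(2π))·e^{−d₁²/2} = 0.398773
Θ = −S·φ(d₁)·σ/(2√T) − r·K·e^{−rT}·N(d₂) = −16.546856 − 2.216466 = -18.763322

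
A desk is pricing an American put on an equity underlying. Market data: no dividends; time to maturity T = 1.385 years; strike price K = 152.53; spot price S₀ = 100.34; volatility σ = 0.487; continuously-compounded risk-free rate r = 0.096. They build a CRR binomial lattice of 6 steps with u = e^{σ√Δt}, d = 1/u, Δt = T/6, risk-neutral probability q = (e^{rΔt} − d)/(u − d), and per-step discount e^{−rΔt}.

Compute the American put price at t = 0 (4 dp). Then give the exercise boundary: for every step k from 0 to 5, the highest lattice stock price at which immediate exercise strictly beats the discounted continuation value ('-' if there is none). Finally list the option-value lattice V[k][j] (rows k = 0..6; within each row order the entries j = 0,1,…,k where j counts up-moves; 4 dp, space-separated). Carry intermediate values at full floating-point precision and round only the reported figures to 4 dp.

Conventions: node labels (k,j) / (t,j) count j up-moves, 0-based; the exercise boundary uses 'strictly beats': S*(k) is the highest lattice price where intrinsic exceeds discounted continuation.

Δt=0.23083  u=1.26362  d=0.79138  q=0.48922  discount=0.97808
step 6 (expiry): payoffs max(K−S,0) = 127.8822 113.1741 89.6892 52.1900 0.0000 0.0000 0.0000
step 5: (k=5,j=0): S=31.1454, K−S=121.3846, hold=118.0417 ⇒ V=121.3846 exercise | (k=5,j=1): S=49.7308, K−S=102.7992, hold=99.4563 ⇒ V=102.7992 exercise | (k=5,j=2): S=79.4069, K−S=73.1231, hold=69.7803 ⇒ V=73.1231 exercise | (k=5,j=3): S=126.7915, K−S=25.7385, hold=26.0734 ⇒ V=26.0734 continue | (k=5,j=4): S=202.4522, K−S=0.0000, hold=0.0000 ⇒ V=0.0000 continue | (k=5,j=5): S=323.2620, K−S=0.0000, hold=0.0000 ⇒ V=0.0000 continue  boundary S*=79.4069
step 4: (k=4,j=0): S=39.3559, K−S=113.1741, hold=109.8312 ⇒ V=113.1741 exercise | (k=4,j=1): S=62.8408, K−S=89.6892, hold=86.3463 ⇒ V=89.6892 exercise | (k=4,j=2): S=100.3400, K−S=52.1900, hold=49.0074 ⇒ V=52.1900 exercise | (k=4,j=3): S=160.2162, K−S=0.0000, hold=13.0259 ⇒ V=13.0259 continue | (k=4,j=4): S=255.8224, K−S=0.0000, hold=0.0000 ⇒ V=0.0000 continue  boundary S*=100.3400
step 3: (k=3,j=0): S=49.7308, K−S=102.7992, hold=99.4563 ⇒ V=102.7992 exercise | (k=3,j=1): S=79.4069, K−S=73.1231, hold=69.7803 ⇒ V=73.1231 exercise | (k=3,j=2): S=126.7915, K−S=25.7385, hold=32.3063 ⇒ V=32.3063 continue | (k=3,j=3): S=202.4522, K−S=0.0000, hold=6.5076 ⇒ V=6.5076 continue  boundary S*=79.4069
step 2: (k=2,j=0): S=62.8408, K−S=89.6892, hold=86.3463 ⇒ V=89.6892 exercise | (k=2,j=1): S=100.3400, K−S=52.1900, hold=51.9898 ⇒ V=52.1900 exercise | (k=2,j=2): S=160.2162, K−S=0.0000, hold=19.2536 ⇒ V=19.2536 continue  boundary S*=100.3400
step 1: (k=1,j=0): S=79.4069, K−S=73.1231, hold=69.7803 ⇒ V=73.1231 exercise | (k=1,j=1): S=126.7915, K−S=25.7385, hold=35.2862 ⇒ V=35.2862 continue  boundary S*=79.4069
step 0: (k=0,j=0): S=100.3400, K−S=52.1900, hold=53.4157 ⇒ V=53.4157 continue  boundary S*=-

price = 53.4157
boundary = - 79.4069 100.3400 79.4069 100.3400 79.4069
tree:
53.4157
73.1231 35.2862
89.6892 52.1900 19.2536
102.7992 73.1231 32.3063 6.5076
113.1741 89.6892 52.1900 13.0259 0.0000
121.3846 102.7992 73.1231 26.0734 0.0000 0.0000
127.8822 113.1741 89.6892 52.1900 0.0000 0.0000 0.0000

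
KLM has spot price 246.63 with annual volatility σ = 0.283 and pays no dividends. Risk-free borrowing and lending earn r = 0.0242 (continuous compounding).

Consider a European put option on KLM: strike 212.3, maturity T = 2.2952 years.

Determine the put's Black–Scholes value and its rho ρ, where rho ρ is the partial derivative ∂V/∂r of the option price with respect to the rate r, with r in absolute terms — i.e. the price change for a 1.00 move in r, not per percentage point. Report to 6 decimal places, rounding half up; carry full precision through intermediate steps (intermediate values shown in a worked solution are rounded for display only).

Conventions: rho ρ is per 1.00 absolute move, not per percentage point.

price = 19.270603
ρ = -182.344548

σ√T = 0.283·√2.2952 = 0.428743
d₁ = (ln(S/K) + (r+σ²/2)T) / (σ√T) = (ln(246.63/212.3) + (0.0242+0.283²/2)·2.2952) / 0.428743 = (0.149889 + 0.147454) / 0.428743 = 0.693523
d₂ = d₁ − σ√T = 0.693523 − 0.428743 = 0.264780
e^{−rT} = 0.945971
N(−d₁) = 0.243991,  N(−d₂) = 0.395589
Put price V = K·e^{−rT}·N(−d₂) − S·N(−d₁) = 79.446039 − 60.175436 = 19.270603
ρ = −K·T·e^{−rT}·N(−d₂) = -182.344548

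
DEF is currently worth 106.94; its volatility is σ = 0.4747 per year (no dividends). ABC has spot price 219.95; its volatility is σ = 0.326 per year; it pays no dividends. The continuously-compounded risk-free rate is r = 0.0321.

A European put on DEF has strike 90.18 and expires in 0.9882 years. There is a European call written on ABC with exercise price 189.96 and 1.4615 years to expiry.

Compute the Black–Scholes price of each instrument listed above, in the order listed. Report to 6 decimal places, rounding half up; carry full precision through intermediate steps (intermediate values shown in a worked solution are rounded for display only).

price(DEF put K=90.18) = 9.934731
price(ABC call K=189.96) = 54.326291

[DEF put K=90.18]
σ√T = 0.4747·√0.9882 = 0.471891
d₁ = (ln(S/K) + (r+σ²/2)T) / (σ√T) = (ln(106.94/90.18) + (0.0321+0.4747²/2)·0.9882) / 0.471891 = (0.170460 + 0.143062) / 0.471891 = 0.664395
d₂ = d₁ − σ√T = 0.664395 − 0.471891 = 0.192504
e^{−rT} = 0.968777
N(−d₁) = 0.253219,  N(−d₂) = 0.423674
price = K·e^{−rT}·N(−d₂) − S·N(−d₁) = 37.013944 − 27.079213 = 9.934731
[ABC call K=189.96]
σ√T = 0.326·√1.4615 = 0.394110
d₁ = (ln(S/K) + (r+σ²/2)T) / (σ√T) = (ln(219.95/189.96) + (0.0321+0.326²/2)·1.4615) / 0.394110 = (0.146587 + 0.124575) / 0.394110 = 0.688037
d₂ = d₁ − σ√T = 0.688037 − 0.394110 = 0.293928
e^{−rT} = 0.954169
N(d₁) = 0.754285,  N(d₂) = 0.615593
price = S·N(d₁) − K·e^{−rT}·N(d₂) = 165.905056 − 111.578765 = 54.326291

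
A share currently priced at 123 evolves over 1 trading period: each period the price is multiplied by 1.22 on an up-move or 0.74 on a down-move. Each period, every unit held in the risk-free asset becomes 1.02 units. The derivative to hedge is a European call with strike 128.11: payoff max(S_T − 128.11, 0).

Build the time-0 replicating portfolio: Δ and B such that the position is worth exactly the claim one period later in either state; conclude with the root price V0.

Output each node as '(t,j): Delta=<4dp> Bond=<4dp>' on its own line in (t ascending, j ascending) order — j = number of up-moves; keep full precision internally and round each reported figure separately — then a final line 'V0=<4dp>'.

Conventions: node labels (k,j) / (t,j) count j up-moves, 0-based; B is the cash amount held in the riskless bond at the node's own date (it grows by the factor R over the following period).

(0,0): Delta=0.3718 Bond=-33.1761
V0=12.5531

Since d<R<u, set p* = (R−d)/(u−d) = 0.5833; price each node as the discounted p*-expectation of its children.
Payoffs at expiry: V(1,0)=0.0000, V(1,1)=21.9500
Node (0,0) S=123.0000: V=(p*·21.9500+(1−p*)·0.0000)/1.02=12.5531; Δ=(21.9500−0.0000)/(150.0600−91.0200)=0.3718; B=V−Δ·S=-33.1761
Check: Δ(0,0)·S0 + B(0,0) = 12.5531 = V0.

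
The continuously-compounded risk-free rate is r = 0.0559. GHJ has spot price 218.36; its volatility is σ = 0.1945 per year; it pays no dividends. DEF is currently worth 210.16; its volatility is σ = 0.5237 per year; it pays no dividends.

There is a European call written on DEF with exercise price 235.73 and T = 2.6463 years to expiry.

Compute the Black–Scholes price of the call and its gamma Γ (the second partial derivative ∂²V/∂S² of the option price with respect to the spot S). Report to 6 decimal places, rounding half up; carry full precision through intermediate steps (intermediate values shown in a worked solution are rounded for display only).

price = 71.666329
Γ = 0.002000

σ√T = 0.5237·√2.6463 = 0.851926
d₁ = (ln(S/K) + (r+σ²/2)T) / (σ√T) = (ln(210.16/235.73) + (0.0559+0.5237²/2)·2.6463) / 0.851926 = (-0.114818 + 0.510818) / 0.851926 = 0.464828
d₂ = d₁ − σ√T = 0.464828 − 0.851926 = -0.387098
e^{−rT} = 0.862493
N(d₁) = 0.678973,  N(d₂) = 0.349342
Call price V = S·N(d₁) − K·e^{−rT}·N(d₂) = 142.692926 − 71.026597 = 71.666329
φ(d₁) = (1/√(2π))·e^{−d₁²/2} = 0.358090
Γ = φ(d₁) / (S·σ·√T) = 0.002000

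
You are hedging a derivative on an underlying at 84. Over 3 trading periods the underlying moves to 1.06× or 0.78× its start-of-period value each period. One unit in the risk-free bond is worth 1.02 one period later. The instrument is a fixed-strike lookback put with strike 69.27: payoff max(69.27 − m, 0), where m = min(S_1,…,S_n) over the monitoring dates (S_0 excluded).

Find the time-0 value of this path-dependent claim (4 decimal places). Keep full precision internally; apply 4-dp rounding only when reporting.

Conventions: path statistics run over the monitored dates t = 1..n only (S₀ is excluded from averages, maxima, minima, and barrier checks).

price = 1.2488

No-arbitrage gives p* = (R−d)/(u−d) = 0.8571: enumerate every path, weight its payoff by its p*-probability, and discount by R^3.
Enumerate all 2^3 = 8 price paths (U = up ×1.06, D = down ×0.78); each path with k up-moves has probability p*^k·(1−p*)^(3−k).
DDD: m=39.8624, payoff=29.4076, prob=0.002915
UDD: m=54.1719, payoff=15.0981, prob=0.017493
DUD: m=54.1719, payoff=15.0981, prob=0.017493
UUD: m=73.6183, payoff=0.0000, prob=0.104956
DDU: m=51.1056, payoff=18.1644, prob=0.017493
UDU: m=69.4512, payoff=0.0000, prob=0.104956
DUU: m=65.5200, payoff=3.7500, prob=0.104956
UUU: m=89.0400, payoff=0.0000, prob=0.629738
Price = Σ prob·payoff / R^3 = 1.325279 / 1.061208 = 1.2488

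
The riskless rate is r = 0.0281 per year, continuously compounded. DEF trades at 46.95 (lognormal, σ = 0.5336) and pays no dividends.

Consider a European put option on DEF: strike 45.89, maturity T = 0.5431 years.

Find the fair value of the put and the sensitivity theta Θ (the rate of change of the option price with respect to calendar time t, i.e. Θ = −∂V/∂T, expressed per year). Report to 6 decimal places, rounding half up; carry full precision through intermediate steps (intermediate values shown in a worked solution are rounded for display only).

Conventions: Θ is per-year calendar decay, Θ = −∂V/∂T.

price = 6.337253
Θ = -5.809665

σ√T = 0.5336·√0.5431 = 0.393238
d₁ = (ln(S/K) + (r+σ²/2)T) / (σ√T) = (ln(46.95/45.89) + (0.0281+0.5336²/2)·0.5431) / 0.393238 = (0.022836 + 0.092579) / 0.393238 = 0.293500
d₂ = d₁ − σ√T = 0.293500 − 0.393238 = -0.099739
e^{−rT} = 0.984855
N(−d₁) = 0.384570,  N(−d₂) = 0.539724
Put price V = K·e^{−rT}·N(−d₂) − S·N(−d₁) = 24.392823 − 18.055570 = 6.337253
φ(d₁) = (1/√(2π))·e^{−d₁²/2} = 0.382124
Θ = −S·φ(d₁)·σ/(2√T) + r·K·e^{−rT}·N(−d₂) = −6.495104 + 0.685438 = -5.809665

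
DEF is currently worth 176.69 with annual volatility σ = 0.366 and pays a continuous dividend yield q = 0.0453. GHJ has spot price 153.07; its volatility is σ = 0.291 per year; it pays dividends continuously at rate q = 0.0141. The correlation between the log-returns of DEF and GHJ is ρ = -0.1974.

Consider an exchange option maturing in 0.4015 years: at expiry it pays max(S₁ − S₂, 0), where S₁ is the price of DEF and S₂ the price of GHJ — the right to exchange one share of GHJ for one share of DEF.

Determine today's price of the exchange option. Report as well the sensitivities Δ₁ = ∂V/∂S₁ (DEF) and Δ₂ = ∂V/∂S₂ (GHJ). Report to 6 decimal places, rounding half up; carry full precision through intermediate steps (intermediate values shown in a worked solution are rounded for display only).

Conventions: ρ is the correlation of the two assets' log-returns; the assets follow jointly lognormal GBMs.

σ_eff = √(σ₁² + σ₂² − 2ρσ₁σ₂) = √(0.366² + 0.291² − 2·-0.1974·0.366·0.291) = 0.510574
d₁ = (ln(S₁/S₂) + (q₂ − q₁ + σ_eff²/2)T) / (σ_eff√T) = (ln(176.69/153.07) + (0.0141 − 0.0453 + 0.130343)·0.4015) / 0.323520 = 0.566602
d₂ = d₁ − σ_eff√T = 0.566602 − 0.323520 = 0.243082
N(d₁) = 0.714508,  N(d₂) = 0.596029
V = S₁·e^{−q₁T}·N(d₁) − S₂·e^{−q₂T}·N(d₂) = 123.970983 − 90.719158 = 33.251825
Key observation: no risk-free rate is needed — with the second asset as numeraire the exchange option is a call on the ratio S₁/S₂, and r cancels out of the value.
Δ₁ = e^{−q₁T}·N(d₁) = 0.701630;  Δ₂ = −e^{−q₂T}·N(d₂) = -0.592665

exchange price = 33.251825
Δ1 = 0.701630
Δ2 = -0.592665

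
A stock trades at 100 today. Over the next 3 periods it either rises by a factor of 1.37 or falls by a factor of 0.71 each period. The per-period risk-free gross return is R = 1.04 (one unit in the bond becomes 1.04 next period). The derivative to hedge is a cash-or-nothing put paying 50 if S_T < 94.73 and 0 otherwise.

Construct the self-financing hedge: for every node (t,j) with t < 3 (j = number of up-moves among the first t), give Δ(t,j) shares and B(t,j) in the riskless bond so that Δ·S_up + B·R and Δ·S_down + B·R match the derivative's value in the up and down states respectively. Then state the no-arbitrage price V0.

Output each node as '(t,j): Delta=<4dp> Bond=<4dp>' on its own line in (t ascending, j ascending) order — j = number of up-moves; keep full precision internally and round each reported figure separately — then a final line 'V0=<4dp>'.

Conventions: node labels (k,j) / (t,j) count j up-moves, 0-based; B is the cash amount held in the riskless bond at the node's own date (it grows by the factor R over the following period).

Arbitrage-free pricing uses the up-move probability p* = (R−d)/(u−d) = 0.5000, discounting each step at R = 1.04.
Payoffs at expiry: V(3,0)=50.0000, V(3,1)=50.0000, V(3,2)=0.0000, V(3,3)=0.0000
Node (2,0) S=50.4100: V=(p*·50.0000+(1−p*)·50.0000)/1.04=48.0769; Δ=(50.0000−50.0000)/(69.0617−35.7911)=0.0000; B=V−Δ·S=48.0769
Node (2,1) S=97.2700: V=(p*·0.0000+(1−p*)·50.0000)/1.04=24.0385; Δ=(0.0000−50.0000)/(133.2599−69.0617)=-0.7788; B=V−Δ·S=99.7960
Node (2,2) S=187.6900: V=(p*·0.0000+(1−p*)·0.0000)/1.04=0.0000; Δ=(0.0000−0.0000)/(257.1353−133.2599)=0.0000; B=V−Δ·S=0.0000
Node (1,0) S=71.0000: V=(p*·24.0385+(1−p*)·48.0769)/1.04=34.6709; Δ=(24.0385−48.0769)/(97.2700−50.4100)=-0.5130; B=V−Δ·S=71.0928
Node (1,1) S=137.0000: V=(p*·0.0000+(1−p*)·24.0385)/1.04=11.5570; Δ=(0.0000−24.0385)/(187.6900−97.2700)=-0.2659; B=V−Δ·S=47.9789
Node (0,0) S=100.0000: V=(p*·11.5570+(1−p*)·34.6709)/1.04=22.2249; Δ=(11.5570−34.6709)/(137.0000−71.0000)=-0.3502; B=V−Δ·S=57.2460
Check: Δ(0,0)·S0 + B(0,0) = 22.2249 = V0.

(0,0): Delta=-0.3502 Bond=57.2460
(1,0): Delta=-0.5130 Bond=71.0928
(1,1): Delta=-0.2659 Bond=47.9789
(2,0): Delta=0.0000 Bond=48.0769
(2,1): Delta=-0.7788 Bond=99.7960
(2,2): Delta=0.0000 Bond=0.0000
V0=22.2249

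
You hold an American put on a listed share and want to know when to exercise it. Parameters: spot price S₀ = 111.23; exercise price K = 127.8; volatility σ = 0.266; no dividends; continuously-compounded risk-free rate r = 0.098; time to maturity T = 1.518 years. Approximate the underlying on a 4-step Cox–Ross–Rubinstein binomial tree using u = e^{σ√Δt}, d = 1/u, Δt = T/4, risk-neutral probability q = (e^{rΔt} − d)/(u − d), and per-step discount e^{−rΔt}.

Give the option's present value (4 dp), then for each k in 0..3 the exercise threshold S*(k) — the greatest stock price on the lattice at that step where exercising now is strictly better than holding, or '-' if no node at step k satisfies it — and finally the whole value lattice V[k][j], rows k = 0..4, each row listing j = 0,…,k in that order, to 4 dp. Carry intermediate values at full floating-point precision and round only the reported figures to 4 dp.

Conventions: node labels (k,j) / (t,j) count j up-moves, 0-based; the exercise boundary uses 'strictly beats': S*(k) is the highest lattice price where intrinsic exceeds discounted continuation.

price = 18.5094
boundary = - 94.4183 80.1475 94.4183
tree:
18.5094
33.3817 8.7033
47.6525 17.4550 2.7885
59.7663 33.3817 6.7975 0.0000
70.0491 47.6525 16.5700 0.0000 0.0000

Δt=0.37950  u=1.17806  d=0.84886  q=0.57423  discount=0.96349
step 4 (expiry): payoffs max(K−S,0) = 70.0491 47.6525 16.5700 0.0000 0.0000
step 3: (k=3,j=0): S=68.0337, K−S=59.7663, hold=55.1006 ⇒ V=59.7663 exercise | (k=3,j=1): S=94.4183, K−S=33.3817, hold=28.7160 ⇒ V=33.3817 exercise | (k=3,j=2): S=131.0352, K−S=0.0000, hold=6.7975 ⇒ V=6.7975 continue | (k=3,j=3): S=181.8526, K−S=0.0000, hold=0.0000 ⇒ V=0.0000 continue  boundary S*=94.4183
step 2: (k=2,j=0): S=80.1475, K−S=47.6525, hold=42.9868 ⇒ V=47.6525 exercise | (k=2,j=1): S=111.2300, K−S=16.5700, hold=17.4550 ⇒ V=17.4550 continue | (k=2,j=2): S=154.3667, K−S=0.0000, hold=2.7885 ⇒ V=2.7885 continue  boundary S*=80.1475
step 1: (k=1,j=0): S=94.4183, K−S=33.3817, hold=29.2056 ⇒ V=33.3817 exercise | (k=1,j=1): S=131.0352, K−S=0.0000, hold=8.7033 ⇒ V=8.7033 continue  boundary S*=94.4183
step 0: (k=0,j=0): S=111.2300, K−S=16.5700, hold=18.5094 ⇒ V=18.5094 continue  boundary S*=-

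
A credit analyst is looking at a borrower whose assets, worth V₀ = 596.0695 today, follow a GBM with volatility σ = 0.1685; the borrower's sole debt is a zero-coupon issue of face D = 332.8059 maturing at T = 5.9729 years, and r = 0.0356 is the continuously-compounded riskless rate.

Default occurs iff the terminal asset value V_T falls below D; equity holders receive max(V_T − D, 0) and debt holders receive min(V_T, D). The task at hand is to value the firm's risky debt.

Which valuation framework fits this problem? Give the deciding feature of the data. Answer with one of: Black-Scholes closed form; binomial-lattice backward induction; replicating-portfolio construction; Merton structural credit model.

framework: Merton structural credit model

Key observation: assets follow a GBM and default happens iff V_T < 332.8059; valuing claims on that split (equity as a call, risky debt as the residual) is the structural model's definition.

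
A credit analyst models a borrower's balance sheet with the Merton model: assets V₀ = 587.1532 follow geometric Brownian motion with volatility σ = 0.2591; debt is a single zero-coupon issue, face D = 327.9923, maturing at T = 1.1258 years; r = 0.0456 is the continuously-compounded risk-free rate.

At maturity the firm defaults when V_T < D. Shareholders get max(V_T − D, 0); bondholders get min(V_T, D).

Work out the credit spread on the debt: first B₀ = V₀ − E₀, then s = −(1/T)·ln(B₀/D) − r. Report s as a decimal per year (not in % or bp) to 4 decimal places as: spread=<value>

spread=0.0012

Equity is a call on the firm's assets struck at D = 327.9923:
d₁ = [ln(V₀/D) + (r + σ²/2)T] / (σ√T)
   = [ln(587.1532/327.9923) + (0.0456 + 0.5·0.2591²)·1.1258] / (0.2591·√1.1258)
   = [0.582296 + 0.089126] / 0.274915 = 2.442289
d₂ = d₁ − σ√T = 2.442289 − 0.274915 = 2.167374
N(d₁) = 0.992703,  N(d₂) = 0.984897,  e^(−rT) = 0.949959
E₀ = V₀·N(d₁) − D·e^(−rT)·N(d₂)
   = 587.1532·0.992703 − 327.9923·0.949959·0.984897 = 275.995212
B₀ = V₀ − E₀ = 587.1532 − 275.995212 = 311.157988
spread = −(1/T)·ln(B₀/D) − r = −(1/1.1258)·ln(311.157988/327.9923) − 0.0456 = 0.00120170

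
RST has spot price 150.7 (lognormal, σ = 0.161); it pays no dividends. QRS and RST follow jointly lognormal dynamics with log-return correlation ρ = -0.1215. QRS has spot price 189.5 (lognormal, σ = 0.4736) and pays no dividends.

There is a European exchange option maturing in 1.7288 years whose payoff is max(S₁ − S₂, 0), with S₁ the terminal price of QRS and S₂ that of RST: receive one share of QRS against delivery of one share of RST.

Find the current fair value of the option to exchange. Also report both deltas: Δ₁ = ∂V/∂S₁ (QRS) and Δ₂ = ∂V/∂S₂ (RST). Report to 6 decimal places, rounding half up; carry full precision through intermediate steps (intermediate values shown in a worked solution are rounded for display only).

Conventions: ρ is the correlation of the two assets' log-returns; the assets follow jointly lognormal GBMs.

σ_eff = √(σ₁² + σ₂² − 2ρσ₁σ₂) = √(0.4736² + 0.161² − 2·-0.1215·0.4736·0.161) = 0.518408
d₁ = (ln(S₁/S₂) + (q₂ − q₁ + σ_eff²/2)T) / (σ_eff√T) = (ln(189.5/150.7) + (0.0 − 0.0 + 0.134373)·1.7288) / 0.681622 = 0.676918
d₂ = d₁ − σ_eff√T = 0.676918 − 0.681622 = -0.004704
N(d₁) = 0.750771,  N(d₂) = 0.498123
V = S₁·e^{−q₁T}·N(d₁) − S₂·e^{−q₂T}·N(d₂) = 142.271106 − 75.067167 = 67.203939
Key observation: pricing in RST-units makes this a unit-strike call on the ratio S₁/S₂ — the risk-free rate cancels and cannot affect the value.
Δ₁ = e^{−q₁T}·N(d₁) = 0.750771;  Δ₂ = −e^{−q₂T}·N(d₂) = -0.498123

exchange price = 67.203939
Δ1 = 0.750771
Δ2 = -0.498123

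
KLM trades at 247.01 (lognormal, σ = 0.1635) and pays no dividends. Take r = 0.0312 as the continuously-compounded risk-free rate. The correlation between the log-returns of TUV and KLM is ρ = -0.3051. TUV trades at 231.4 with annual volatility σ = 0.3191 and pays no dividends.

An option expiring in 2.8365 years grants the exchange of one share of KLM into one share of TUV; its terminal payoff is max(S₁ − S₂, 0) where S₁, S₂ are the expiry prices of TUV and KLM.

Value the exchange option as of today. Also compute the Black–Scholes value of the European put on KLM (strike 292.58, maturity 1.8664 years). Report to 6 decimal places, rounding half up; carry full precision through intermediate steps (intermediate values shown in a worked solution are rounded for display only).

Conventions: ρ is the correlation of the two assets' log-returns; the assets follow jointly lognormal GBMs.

σ_eff = √(σ₁² + σ₂² − 2ρσ₁σ₂) = √(0.3191² + 0.1635² − 2·-0.3051·0.3191·0.1635) = 0.400491
d₁ = (ln(S₁/S₂) + (q₂ − q₁ + σ_eff²/2)T) / (σ_eff√T) = (ln(231.4/247.01) + (0.0 − 0.0 + 0.080196)·2.8365) / 0.674503 = 0.240468
d₂ = d₁ − σ_eff√T = 0.240468 − 0.674503 = -0.434035
N(d₁) = 0.595016,  N(d₂) = 0.332131
V = S₁·e^{−q₁T}·N(d₁) − S₂·e^{−q₂T}·N(d₂) = 137.686742 − 82.039766 = 55.646976
[vanilla: KLM put K=292.58]
σ√T = 0.1635·√1.8664 = 0.223368
d₁ = (ln(S/K) + (r+σ²/2)T) / (σ√T) = (ln(247.01/292.58) + (0.0312+0.1635²/2)·1.8664) / 0.223368 = (-0.169309 + 0.083178) / 0.223368 = -0.385603
d₂ = d₁ − σ√T = -0.385603 − 0.223368 = -0.608970
e^{−rT} = 0.943431
N(−d₁) = 0.650104,  N(−d₂) = 0.728728
price = K·e^{−rT}·N(−d₂) − S·N(−d₁) = 201.150129 − 160.582304 = 40.567825

exchange price = 55.646976
price(KLM put K=292.58) = 40.567825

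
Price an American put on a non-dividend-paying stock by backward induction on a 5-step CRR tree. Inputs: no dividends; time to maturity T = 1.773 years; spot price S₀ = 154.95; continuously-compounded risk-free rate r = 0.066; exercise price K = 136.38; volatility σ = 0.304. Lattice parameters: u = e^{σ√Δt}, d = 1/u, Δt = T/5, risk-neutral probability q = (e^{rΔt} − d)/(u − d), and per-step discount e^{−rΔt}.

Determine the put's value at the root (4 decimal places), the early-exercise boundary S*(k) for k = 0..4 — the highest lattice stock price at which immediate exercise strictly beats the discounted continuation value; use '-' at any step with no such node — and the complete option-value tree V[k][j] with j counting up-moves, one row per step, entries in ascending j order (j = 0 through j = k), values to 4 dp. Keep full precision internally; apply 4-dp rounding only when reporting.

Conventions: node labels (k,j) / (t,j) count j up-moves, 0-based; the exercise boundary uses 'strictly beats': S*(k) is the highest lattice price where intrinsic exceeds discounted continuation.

Δt=0.35460  u=1.19845  d=0.83441  q=0.51991  discount=0.97687
step 5 (expiry): payoffs max(K−S,0) = 73.7046 46.3609 7.0877 0.0000 0.0000 0.0000
step 4: (k=4,j=0): S=75.1131, K−S=61.2669, hold=58.1122 ⇒ V=61.2669 exercise | (k=4,j=1): S=107.8832, K−S=28.4968, hold=25.3421 ⇒ V=28.4968 exercise | (k=4,j=2): S=154.9500, K−S=0.0000, hold=3.3240 ⇒ V=3.3240 continue | (k=4,j=3): S=222.5510, K−S=0.0000, hold=0.0000 ⇒ V=0.0000 continue | (k=4,j=4): S=319.6446, K−S=0.0000, hold=0.0000 ⇒ V=0.0000 continue  boundary S*=107.8832
step 3: (k=3,j=0): S=90.0191, K−S=46.3609, hold=43.2062 ⇒ V=46.3609 exercise | (k=3,j=1): S=129.2923, K−S=7.0877, hold=15.0527 ⇒ V=15.0527 continue | (k=3,j=2): S=185.6994, K−S=0.0000, hold=1.5589 ⇒ V=1.5589 continue | (k=3,j=3): S=266.7156, K−S=0.0000, hold=0.0000 ⇒ V=0.0000 continue  boundary S*=90.0191
step 2: (k=2,j=0): S=107.8832, K−S=28.4968, hold=29.3874 ⇒ V=29.3874 continue | (k=2,j=1): S=154.9500, K−S=0.0000, hold=7.8512 ⇒ V=7.8512 continue | (k=2,j=2): S=222.5510, K−S=0.0000, hold=0.7311 ⇒ V=0.7311 continue  boundary S*=-
step 1: (k=1,j=0): S=129.2923, K−S=7.0877, hold=17.7696 ⇒ V=17.7696 continue | (k=1,j=1): S=185.6994, K−S=0.0000, hold=4.0533 ⇒ V=4.0533 continue  boundary S*=-
step 0: (k=0,j=0): S=154.9500, K−S=0.0000, hold=10.3923 ⇒ V=10.3923 continue  boundary S*=-

price = 10.3923
boundary = - - - 90.0191 107.8832
tree:
10.3923
17.7696 4.0533
29.3874 7.8512 0.7311
46.3609 15.0527 1.5589 0.0000
61.2669 28.4968 3.3240 0.0000 0.0000
73.7046 46.3609 7.0877 0.0000 0.0000 0.0000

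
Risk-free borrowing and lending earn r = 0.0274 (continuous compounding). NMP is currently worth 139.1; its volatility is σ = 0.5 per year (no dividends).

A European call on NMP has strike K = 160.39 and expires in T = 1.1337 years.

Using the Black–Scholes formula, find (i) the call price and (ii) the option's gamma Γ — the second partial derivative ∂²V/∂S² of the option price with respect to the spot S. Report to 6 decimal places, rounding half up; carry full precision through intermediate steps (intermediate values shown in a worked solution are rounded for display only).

σ√T = 0.5·√1.1337 = 0.532377
d₁ = (ln(S/K) + (r+σ²/2)T) / (σ√T) = (ln(139.1/160.39) + (0.0274+0.5²/2)·1.1337) / 0.532377 = (-0.142415 + 0.172776) / 0.532377 = 0.057028
d₂ = d₁ − σ√T = 0.057028 − 0.532377 = -0.475348
e^{−rT} = 0.969414
N(d₁) = 0.522739,  N(d₂) = 0.317269
Call price V = S·N(d₁) − K·e^{−rT}·N(d₂) = 72.712959 − 49.330417 = 23.382542
φ(d₁) = (1/√(2π))·e^{−d₁²/2} = 0.398294
Γ = φ(d₁) / (S·σ·√T) = 0.005378

price = 23.382542
Γ = 0.005378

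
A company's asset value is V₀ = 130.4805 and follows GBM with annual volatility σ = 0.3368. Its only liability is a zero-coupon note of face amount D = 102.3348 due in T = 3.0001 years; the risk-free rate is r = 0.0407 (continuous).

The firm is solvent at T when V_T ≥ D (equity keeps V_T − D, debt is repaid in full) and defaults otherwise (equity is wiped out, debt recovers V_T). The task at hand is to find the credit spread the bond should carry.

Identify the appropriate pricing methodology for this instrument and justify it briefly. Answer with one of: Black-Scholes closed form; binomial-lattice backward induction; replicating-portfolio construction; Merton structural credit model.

framework: Merton structural credit model

Key observation: the question is about default risk generated by asset-value dynamics against a debt face of 102.3348 — the structural framework prices exactly that.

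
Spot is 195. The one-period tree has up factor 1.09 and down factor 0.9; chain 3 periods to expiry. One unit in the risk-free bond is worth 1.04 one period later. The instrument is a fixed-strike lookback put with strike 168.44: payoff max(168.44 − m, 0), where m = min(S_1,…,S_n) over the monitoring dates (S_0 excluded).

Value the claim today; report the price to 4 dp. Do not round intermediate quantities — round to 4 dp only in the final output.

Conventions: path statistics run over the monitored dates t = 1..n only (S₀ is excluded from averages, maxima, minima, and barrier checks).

price = 0.9017

No-arbitrage gives p* = (R−d)/(u−d) = 0.7368: enumerate every path, weight its payoff by its p*-probability, and discount by R^3.
Enumerate all 2^3 = 8 price paths (U = up ×1.09, D = down ×0.9); each path with k up-moves has probability p*^k·(1−p*)^(3−k).
DDD: m=142.1550, payoff=26.2850, prob=0.018224
UDD: m=172.1655, payoff=0.0000, prob=0.051028
DUD: m=172.1655, payoff=0.0000, prob=0.051028
UUD: m=208.5115, payoff=0.0000, prob=0.142878
DDU: m=157.9500, payoff=10.4900, prob=0.051028
UDU: m=191.2950, payoff=0.0000, prob=0.142878
DUU: m=175.5000, payoff=0.0000, prob=0.142878
UUU: m=212.5500, payoff=0.0000, prob=0.400058
Price = Σ prob·payoff / R^3 = 1.014306 / 1.124864 = 0.9017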